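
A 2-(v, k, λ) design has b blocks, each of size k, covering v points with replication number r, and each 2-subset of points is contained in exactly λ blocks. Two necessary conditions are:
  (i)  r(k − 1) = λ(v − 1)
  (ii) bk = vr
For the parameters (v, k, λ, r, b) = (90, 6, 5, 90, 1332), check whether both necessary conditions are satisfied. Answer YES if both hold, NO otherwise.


Condition (i): r(k − 1) = 90·5 = 450; λ(v − 1) = 5·89 = 445. Match? NO.
Condition (ii): bk = 1332·6 = 7992; vr = 90·90 = 8100. Match? NO.
Both conditions hold? NO.

NO


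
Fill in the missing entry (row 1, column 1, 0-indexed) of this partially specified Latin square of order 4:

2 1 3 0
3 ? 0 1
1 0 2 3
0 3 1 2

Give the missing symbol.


Row 1 contains symbols [0, 1, 3] — missing [2].
Column 1 contains symbols [0, 1, 3] — missing [2].
The missing symbol must appear in both missing sets; intersection = [2].
Therefore the hidden value is 2.

Missing value = 2.


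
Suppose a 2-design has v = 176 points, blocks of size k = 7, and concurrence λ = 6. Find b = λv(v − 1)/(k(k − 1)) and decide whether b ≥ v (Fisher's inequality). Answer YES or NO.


b = λv(v − 1)/(k(k − 1)) = 6·176·175/(7·6) = 184800/42 = 4400.
Compare with v = 176: b ≥ v, so Fisher's inequality holds.

YES


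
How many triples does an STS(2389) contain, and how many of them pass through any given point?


An STS(v) is a 2-(v, 3, 1) BIBD: block size k = 3, λ = 1.
Replication: r(k − 1) = λ(v − 1) ⇒ r·2 = 2389 − 1 = 2388 ⇒ r = 1194.
Block count: b = v(v − 1)/6 = 2389·2388/6 = 5704932/6 = 950822.
(Check via bk = vr: 950822·3 = 2852466 = 2389·1194 = 2852466 ✓.)

r = 1194, b = 950822.


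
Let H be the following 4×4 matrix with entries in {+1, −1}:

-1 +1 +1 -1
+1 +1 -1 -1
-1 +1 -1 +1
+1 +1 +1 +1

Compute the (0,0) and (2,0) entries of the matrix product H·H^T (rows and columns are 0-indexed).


Row 0 of H: [-1, 1, 1, -1].
Row 2 of H: [-1, 1, -1, 1].
(H·H^T)[0][0] = Σ_j H[0][j]·H[0][j] = (-1)² + (1)² + (1)² + (-1)² = 1 + 1 + 1 + 1 = 4.
(H·H^T)[2][0] = Σ_j H[2][j]·H[0][j] = (-1)·(-1) + (1)·(1) + (-1)·(1) + (1)·(-1) = 1 + 1 + -1 + -1 = 0.
So rows 2 and 0 are orthogonal; the diagonal entry equals n = 4.

(0,0) entry = 4; (2,0) entry = 0.


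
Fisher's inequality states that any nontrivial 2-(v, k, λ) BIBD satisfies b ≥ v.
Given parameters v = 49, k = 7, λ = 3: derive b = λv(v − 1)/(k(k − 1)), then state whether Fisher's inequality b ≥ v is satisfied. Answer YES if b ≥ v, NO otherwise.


r = λ(v − 1)/(k − 1) = 3·48/6 = 24.
b = vr/k = 49·24/7 = 168.
Fisher's inequality: b ≥ v ⇔ 168 ≥ 49? YES.

YES


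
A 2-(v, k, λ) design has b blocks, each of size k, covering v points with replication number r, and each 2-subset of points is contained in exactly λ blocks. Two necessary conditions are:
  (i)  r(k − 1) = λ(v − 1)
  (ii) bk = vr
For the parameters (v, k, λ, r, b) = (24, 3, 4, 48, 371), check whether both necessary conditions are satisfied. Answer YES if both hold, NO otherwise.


Condition (i): r(k − 1) = 48·2 = 96; λ(v − 1) = 4·23 = 92. Match? NO.
Condition (ii): bk = 371·3 = 1113; vr = 24·48 = 1152. Match? NO.
Both conditions hold? NO.

NO


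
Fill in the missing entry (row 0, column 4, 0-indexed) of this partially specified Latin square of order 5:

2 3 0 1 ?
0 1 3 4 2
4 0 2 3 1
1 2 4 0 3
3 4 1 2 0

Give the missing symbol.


Row 0 contains symbols [0, 1, 2, 3] — missing [4].
Column 4 contains symbols [0, 1, 2, 3] — missing [4].
The missing symbol must appear in both missing sets; intersection = [4].
Therefore the hidden value is 4.

Missing value = 4.


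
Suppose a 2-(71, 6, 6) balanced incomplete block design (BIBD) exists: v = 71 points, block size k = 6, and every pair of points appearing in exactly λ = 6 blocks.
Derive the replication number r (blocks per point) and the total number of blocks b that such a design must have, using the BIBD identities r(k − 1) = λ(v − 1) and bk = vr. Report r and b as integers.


Any 2-(v, k, λ) BIBD satisfies two necessary conditions:
  (i)  Each point sits in r blocks, and counting incidences through any fixed point gives r(k − 1) = λ(v − 1), so r = λ(v − 1)/(k − 1).
  (ii) Total incidences bk = vr, so b = vr/k.
Step 1: r = λ(v − 1)/(k − 1) = 6·(71 − 1)/(6 − 1) = 6·70/5 = 420/5 = 84.
Step 2: b = vr/k = 71·84/6 = 5964/6 = 994.
Check integrality: r = 84 ∈ Z ✓, b = 994 ∈ Z ✓.
(These identities are necessary conditions: they determine r and b for any design with these parameters, but do not by themselves prove that one exists.)

r = 84, b = 994.


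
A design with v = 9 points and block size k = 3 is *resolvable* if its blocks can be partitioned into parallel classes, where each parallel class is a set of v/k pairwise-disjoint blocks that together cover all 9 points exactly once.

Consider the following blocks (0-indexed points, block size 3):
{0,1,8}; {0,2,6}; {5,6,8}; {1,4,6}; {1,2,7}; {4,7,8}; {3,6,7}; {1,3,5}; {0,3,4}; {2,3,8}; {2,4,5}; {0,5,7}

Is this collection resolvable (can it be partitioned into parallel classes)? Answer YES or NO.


v = 9, block size k = 3, number of blocks = 12.
For resolvability, blocks must partition into parallel classes of size v/k = 3.
Total blocks must therefore be a multiple of 3: 12 = 3·4 + 0 ⇒ divisible ✓.
Greedy packing gives 4 candidate class(es). Each should be a full parallel class (size 3, covers all 9 points).
  Class 1 (3 blocks): {0,1,8}; {3,6,7}; {2,4,5}. Points covered: [0, 1, 2, 3, 4, 5, 6, 7, 8].
  Class 2 (3 blocks): {0,2,6}; {4,7,8}; {1,3,5}. Points covered: [0, 1, 2, 3, 4, 5, 6, 7, 8].
  Class 3 (3 blocks): {5,6,8}; {1,2,7}; {0,3,4}. Points covered: [0, 1, 2, 3, 4, 5, 6, 7, 8].
  Class 4 (3 blocks): {1,4,6}; {2,3,8}; {0,5,7}. Points covered: [0, 1, 2, 3, 4, 5, 6, 7, 8].
All classes full (size 3)? YES. All classes cover every point? YES.
Resolvable? YES.

YES


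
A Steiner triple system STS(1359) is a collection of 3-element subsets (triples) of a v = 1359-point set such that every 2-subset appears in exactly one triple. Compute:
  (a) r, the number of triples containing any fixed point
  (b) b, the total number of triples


An STS(v) is a 2-(v, 3, 1) BIBD: block size k = 3, λ = 1.
Replication: r(k − 1) = λ(v − 1) ⇒ r·2 = 1359 − 1 = 1358 ⇒ r = 679.
Block count: b = v(v − 1)/6 = 1359·1358/6 = 1845522/6 = 307587.

r = 679, b = 307587.


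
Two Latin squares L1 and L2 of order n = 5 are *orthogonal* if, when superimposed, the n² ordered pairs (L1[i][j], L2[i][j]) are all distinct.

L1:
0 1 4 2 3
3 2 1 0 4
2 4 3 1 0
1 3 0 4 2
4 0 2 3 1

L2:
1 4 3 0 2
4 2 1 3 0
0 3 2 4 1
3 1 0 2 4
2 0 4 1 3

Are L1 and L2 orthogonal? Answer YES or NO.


Form the n² = 25 superimposed pairs (L1[i][j], L2[i][j]), row by row (rows and columns indexed from 0):
row 0: (0,1) (1,4) (4,3) (2,0) (3,2)
row 1: (3,4) (2,2) (1,1) (0,3) (4,0)
row 2: (2,0) (4,3) (3,2) (1,4) (0,1)
row 3: (1,3) (3,1) (0,0) (4,2) (2,4)
row 4: (4,2) (0,0) (2,4) (3,1) (1,3)
Orthogonality requires all 25 pairs distinct.
But the pair (2,0) repeats: cell (0,3) has L1 = 2, L2 = 0, and cell (2,0) has L1 = 2, L2 = 0.
A repeated pair means some other pair never occurs (only 15 distinct pairs out of 25), so the squares are not orthogonal.
Conclusion: NO.

NO


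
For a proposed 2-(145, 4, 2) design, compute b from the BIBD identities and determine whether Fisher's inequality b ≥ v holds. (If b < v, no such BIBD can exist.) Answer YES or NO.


r = λ(v − 1)/(k − 1) = 2·144/3 = 96.
b = vr/k = 145·96/4 = 3480.
Fisher's inequality: b ≥ v ⇔ 3480 ≥ 145? YES.

YES


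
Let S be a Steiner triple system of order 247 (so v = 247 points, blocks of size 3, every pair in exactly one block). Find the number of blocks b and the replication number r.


An STS(v) is a 2-(v, 3, 1) BIBD: block size k = 3, λ = 1.
Replication: r(k − 1) = λ(v − 1) ⇒ r·2 = 247 − 1 = 246 ⇒ r = 123.
Block count: bk = vr ⇒ b·3 = 247·123 = 30381 ⇒ b = 10127.
(Check via b = v(v − 1)/6 = 247·246/6 = 60762/6 = 10127.)

r = 123, b = 10127.


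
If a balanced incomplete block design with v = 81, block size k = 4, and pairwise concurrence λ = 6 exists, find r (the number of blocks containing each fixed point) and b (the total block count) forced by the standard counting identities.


Any 2-(v, k, λ) BIBD satisfies two necessary conditions:
  (i)  Each point sits in r blocks, and counting incidences through any fixed point gives r(k − 1) = λ(v − 1), so r = λ(v − 1)/(k − 1).
  (ii) Total incidences bk = vr, so b = vr/k.
Step 1: r = λ(v − 1)/(k − 1) = 6·(81 − 1)/(4 − 1) = 6·80/3 = 480/3 = 160.
Step 2: b = vr/k = 81·160/4 = 12960/4 = 3240.
Check integrality: r = 160 ∈ Z ✓, b = 3240 ∈ Z ✓.
(These identities are necessary conditions: they determine r and b for any design with these parameters, but do not by themselves prove that one exists.)

r = 160, b = 3240.


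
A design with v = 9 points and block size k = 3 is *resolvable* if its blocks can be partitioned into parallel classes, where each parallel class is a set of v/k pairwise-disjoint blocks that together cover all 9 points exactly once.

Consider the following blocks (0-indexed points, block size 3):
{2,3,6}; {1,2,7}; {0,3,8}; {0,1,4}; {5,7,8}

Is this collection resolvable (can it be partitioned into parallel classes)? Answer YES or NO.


v = 9, block size k = 3, number of blocks = 5.
For resolvability, blocks must partition into parallel classes of size v/k = 3.
Total blocks must therefore be a multiple of 3: 5 = 3·1 + 2 ⇒ not divisible ✗.
Resolvable? NO.

NO


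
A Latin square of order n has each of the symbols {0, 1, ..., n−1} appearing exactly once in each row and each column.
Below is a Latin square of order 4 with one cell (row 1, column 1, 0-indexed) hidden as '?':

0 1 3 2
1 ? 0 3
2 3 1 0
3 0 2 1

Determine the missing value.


Row 1 contains symbols [0, 1, 3] — missing [2].
Column 1 contains symbols [0, 1, 3] — missing [2].
The missing symbol must appear in both missing sets; intersection = [2].
Therefore the hidden value is 2.

Missing value = 2.


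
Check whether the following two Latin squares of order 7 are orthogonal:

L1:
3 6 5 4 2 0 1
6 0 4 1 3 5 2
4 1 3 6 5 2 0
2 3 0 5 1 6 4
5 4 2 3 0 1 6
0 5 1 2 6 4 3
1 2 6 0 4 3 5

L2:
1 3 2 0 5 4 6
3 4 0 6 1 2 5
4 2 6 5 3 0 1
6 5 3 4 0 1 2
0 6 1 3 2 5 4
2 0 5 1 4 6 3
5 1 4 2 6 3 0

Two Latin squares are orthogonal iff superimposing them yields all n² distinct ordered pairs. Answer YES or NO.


Form the n² = 49 superimposed pairs (L1[i][j], L2[i][j]), row by row (rows and columns indexed from 0):
row 0: (3,1) (6,3) (5,2) (4,0) (2,5) (0,4) (1,6)
row 1: (6,3) (0,4) (4,0) (1,6) (3,1) (5,2) (2,5)
row 2: (4,4) (1,2) (3,6) (6,5) (5,3) (2,0) (0,1)
row 3: (2,6) (3,5) (0,3) (5,4) (1,0) (6,1) (4,2)
row 4: (5,0) (4,6) (2,1) (3,3) (0,2) (1,5) (6,4)
row 5: (0,2) (5,0) (1,5) (2,1) (6,4) (4,6) (3,3)
row 6: (1,5) (2,1) (6,4) (0,2) (4,6) (3,3) (5,0)
Orthogonality requires all 49 pairs distinct.
But the pair (6,3) repeats: cell (0,1) has L1 = 6, L2 = 3, and cell (1,0) has L1 = 6, L2 = 3.
A repeated pair means some other pair never occurs (only 28 distinct pairs out of 49), so the squares are not orthogonal.
Conclusion: NO.

NO


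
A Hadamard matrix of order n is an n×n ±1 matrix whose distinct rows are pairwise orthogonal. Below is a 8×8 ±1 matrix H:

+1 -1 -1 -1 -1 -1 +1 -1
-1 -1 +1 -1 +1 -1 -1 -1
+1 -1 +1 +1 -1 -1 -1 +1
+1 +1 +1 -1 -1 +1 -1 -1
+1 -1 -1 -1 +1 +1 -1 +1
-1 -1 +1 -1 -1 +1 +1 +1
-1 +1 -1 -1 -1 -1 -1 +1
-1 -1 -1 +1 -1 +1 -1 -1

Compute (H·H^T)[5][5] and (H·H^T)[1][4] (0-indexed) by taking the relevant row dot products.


Row 1 of H: [-1, -1, 1, -1, 1, -1, -1, -1].
Row 4 of H: [1, -1, -1, -1, 1, 1, -1, 1].
Row 5 of H: [-1, -1, 1, -1, -1, 1, 1, 1].
(H·H^T)[5][5] = Σ_j H[5][j]·H[5][j] = (-1)² + (-1)² + (1)² + (-1)² + (-1)² + (1)² + (1)² + (1)² = 1 + 1 + 1 + 1 + 1 + 1 + 1 + 1 = 8.
(H·H^T)[1][4] = Σ_j H[1][j]·H[4][j] = (-1)·(1) + (-1)·(-1) + (1)·(-1) + (-1)·(-1) + (1)·(1) + (-1)·(1) + (-1)·(-1) + (-1)·(1) = -1 + 1 + -1 + 1 + 1 + -1 + 1 + -1 = 0.
So rows 1 and 4 are orthogonal; the diagonal entry equals n = 8.

(5,5) entry = 8; (1,4) entry = 0.


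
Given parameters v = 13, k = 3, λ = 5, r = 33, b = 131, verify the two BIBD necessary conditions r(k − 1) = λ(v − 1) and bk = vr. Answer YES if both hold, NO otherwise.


Condition (i): r(k − 1) = 33·2 = 66; λ(v − 1) = 5·12 = 60. Match? NO.
Condition (ii): bk = 131·3 = 393; vr = 13·33 = 429. Match? NO.
Both conditions hold? NO.

NO


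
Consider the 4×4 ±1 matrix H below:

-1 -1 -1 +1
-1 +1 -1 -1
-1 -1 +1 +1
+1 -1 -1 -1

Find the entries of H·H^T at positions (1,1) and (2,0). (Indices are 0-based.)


Row 0 of H: [-1, -1, -1, 1].
Row 1 of H: [-1, 1, -1, -1].
Row 2 of H: [-1, -1, 1, 1].
(H·H^T)[1][1] = Σ_j H[1][j]·H[1][j] = (-1)² + (1)² + (-1)² + (-1)² = 1 + 1 + 1 + 1 = 4.
(H·H^T)[2][0] = Σ_j H[2][j]·H[0][j] = (-1)·(-1) + (-1)·(-1) + (1)·(-1) + (1)·(1) = 1 + 1 + -1 + 1 = 2.
Rows 2 and 0 are not orthogonal (dot product = 2 ≠ 0), so H is not a Hadamard matrix.

(1,1) entry = 4; (2,0) entry = 2.


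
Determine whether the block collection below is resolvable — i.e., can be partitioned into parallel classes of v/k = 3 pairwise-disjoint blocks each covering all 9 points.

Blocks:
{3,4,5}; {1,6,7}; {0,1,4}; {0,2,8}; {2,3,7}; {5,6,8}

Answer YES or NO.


v = 9, block size k = 3, number of blocks = 6.
For resolvability, blocks must partition into parallel classes of size v/k = 3.
Total blocks must therefore be a multiple of 3: 6 = 3·2 + 0 ⇒ divisible ✓.
Greedy packing gives 2 candidate class(es). Each should be a full parallel class (size 3, covers all 9 points).
  Class 1 (3 blocks): {3,4,5}; {1,6,7}; {0,2,8}. Points covered: [0, 1, 2, 3, 4, 5, 6, 7, 8].
  Class 2 (3 blocks): {0,1,4}; {2,3,7}; {5,6,8}. Points covered: [0, 1, 2, 3, 4, 5, 6, 7, 8].
All classes full (size 3)? YES. All classes cover every point? YES.
Resolvable? YES.

YES


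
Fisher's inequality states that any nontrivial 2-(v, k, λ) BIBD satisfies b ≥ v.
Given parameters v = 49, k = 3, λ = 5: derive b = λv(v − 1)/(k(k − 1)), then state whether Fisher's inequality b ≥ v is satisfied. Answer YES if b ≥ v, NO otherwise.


b = λv(v − 1)/(k(k − 1)) = 5·49·48/(3·2) = 11760/6 = 1960.
Compare with v = 49: b ≥ v, so Fisher's inequality holds.

YES


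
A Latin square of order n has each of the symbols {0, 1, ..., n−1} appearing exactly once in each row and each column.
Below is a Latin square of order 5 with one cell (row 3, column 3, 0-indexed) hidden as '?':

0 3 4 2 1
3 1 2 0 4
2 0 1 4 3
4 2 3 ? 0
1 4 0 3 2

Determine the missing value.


Row 3 contains symbols [0, 2, 3, 4] — missing [1].
Column 3 contains symbols [0, 2, 3, 4] — missing [1].
The missing symbol must appear in both missing sets; intersection = [1].
Therefore the hidden value is 1.

Missing value = 1.


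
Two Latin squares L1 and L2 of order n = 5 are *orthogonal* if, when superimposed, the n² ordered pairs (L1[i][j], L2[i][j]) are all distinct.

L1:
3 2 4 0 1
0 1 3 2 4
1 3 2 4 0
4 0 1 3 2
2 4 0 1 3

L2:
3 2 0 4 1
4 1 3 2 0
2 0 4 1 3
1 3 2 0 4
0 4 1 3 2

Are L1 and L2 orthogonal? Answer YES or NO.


Form the n² = 25 superimposed pairs (L1[i][j], L2[i][j]), row by row (rows and columns indexed from 0):
row 0: (3,3) (2,2) (4,0) (0,4) (1,1)
row 1: (0,4) (1,1) (3,3) (2,2) (4,0)
row 2: (1,2) (3,0) (2,4) (4,1) (0,3)
row 3: (4,1) (0,3) (1,2) (3,0) (2,4)
row 4: (2,0) (4,4) (0,1) (1,3) (3,2)
Orthogonality requires all 25 pairs distinct.
But the pair (0,4) repeats: cell (0,3) has L1 = 0, L2 = 4, and cell (1,0) has L1 = 0, L2 = 4.
A repeated pair means some other pair never occurs (only 15 distinct pairs out of 25), so the squares are not orthogonal.
Conclusion: NO.

NO


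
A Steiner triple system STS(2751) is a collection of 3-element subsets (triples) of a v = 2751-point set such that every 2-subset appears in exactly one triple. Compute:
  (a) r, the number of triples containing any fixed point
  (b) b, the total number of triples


An STS(v) is a 2-(v, 3, 1) BIBD: block size k = 3, λ = 1.
Replication: r(k − 1) = λ(v − 1) ⇒ r·2 = 2751 − 1 = 2750 ⇒ r = 1375.
Block count: bk = vr ⇒ b·3 = 2751·1375 = 3782625 ⇒ b = 1260875.

r = 1375, b = 1260875.


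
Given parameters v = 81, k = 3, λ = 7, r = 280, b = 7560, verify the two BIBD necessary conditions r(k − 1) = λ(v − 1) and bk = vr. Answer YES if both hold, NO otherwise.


Condition (i): r(k − 1) = 280·2 = 560; λ(v − 1) = 7·80 = 560. Match? YES.
Condition (ii): bk = 7560·3 = 22680; vr = 81·280 = 22680. Match? YES.
Both conditions hold? YES.

YES


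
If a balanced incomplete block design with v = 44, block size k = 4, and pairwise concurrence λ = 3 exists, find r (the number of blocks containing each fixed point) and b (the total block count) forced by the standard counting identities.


Any 2-(v, k, λ) BIBD satisfies two necessary conditions:
  (i)  Each point sits in r blocks, and counting incidences through any fixed point gives r(k − 1) = λ(v − 1), so r = λ(v − 1)/(k − 1).
  (ii) Total incidences bk = vr, so b = vr/k.
Step 1: r = λ(v − 1)/(k − 1) = 3·(44 − 1)/(4 − 1) = 3·43/3 = 129/3 = 43.
Step 2: b = vr/k = 44·43/4 = 1892/4 = 473.
Check integrality: r = 43 ∈ Z ✓, b = 473 ∈ Z ✓.
(These identities are necessary conditions: they determine r and b for any design with these parameters, but do not by themselves prove that one exists.)

r = 43, b = 473.


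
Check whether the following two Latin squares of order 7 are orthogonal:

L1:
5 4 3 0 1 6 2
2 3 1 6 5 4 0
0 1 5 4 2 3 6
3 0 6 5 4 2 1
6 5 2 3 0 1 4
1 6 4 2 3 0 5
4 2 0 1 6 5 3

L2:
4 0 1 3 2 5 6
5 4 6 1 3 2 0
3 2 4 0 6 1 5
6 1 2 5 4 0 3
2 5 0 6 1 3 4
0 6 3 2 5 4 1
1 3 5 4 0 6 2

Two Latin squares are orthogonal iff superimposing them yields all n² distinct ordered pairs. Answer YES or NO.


Form the n² = 49 superimposed pairs (L1[i][j], L2[i][j]), row by row (rows and columns indexed from 0):
row 0: (5,4) (4,0) (3,1) (0,3) (1,2) (6,5) (2,6)
row 1: (2,5) (3,4) (1,6) (6,1) (5,3) (4,2) (0,0)
row 2: (0,3) (1,2) (5,4) (4,0) (2,6) (3,1) (6,5)
row 3: (3,6) (0,1) (6,2) (5,5) (4,4) (2,0) (1,3)
row 4: (6,2) (5,5) (2,0) (3,6) (0,1) (1,3) (4,4)
row 5: (1,0) (6,6) (4,3) (2,2) (3,5) (0,4) (5,1)
row 6: (4,1) (2,3) (0,5) (1,4) (6,0) (5,6) (3,2)
Orthogonality requires all 49 pairs distinct.
But the pair (0,3) repeats: cell (0,3) has L1 = 0, L2 = 3, and cell (2,0) has L1 = 0, L2 = 3.
A repeated pair means some other pair never occurs (only 35 distinct pairs out of 49), so the squares are not orthogonal.
Conclusion: NO.

NO


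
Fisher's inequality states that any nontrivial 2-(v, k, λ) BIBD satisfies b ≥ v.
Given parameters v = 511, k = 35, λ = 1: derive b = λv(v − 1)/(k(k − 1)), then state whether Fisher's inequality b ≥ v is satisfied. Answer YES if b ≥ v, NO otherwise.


r = λ(v − 1)/(k − 1) = 1·510/34 = 15.
b = vr/k = 511·15/35 = 219.
Fisher's inequality: b ≥ v ⇔ 219 ≥ 511? NO.

NO


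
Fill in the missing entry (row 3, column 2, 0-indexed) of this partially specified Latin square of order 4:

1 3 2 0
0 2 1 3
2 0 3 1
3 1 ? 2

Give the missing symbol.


Row 3 contains symbols [1, 2, 3] — missing [0].
Column 2 contains symbols [1, 2, 3] — missing [0].
The missing symbol must appear in both missing sets; intersection = [0].
Therefore the hidden value is 0.

Missing value = 0.


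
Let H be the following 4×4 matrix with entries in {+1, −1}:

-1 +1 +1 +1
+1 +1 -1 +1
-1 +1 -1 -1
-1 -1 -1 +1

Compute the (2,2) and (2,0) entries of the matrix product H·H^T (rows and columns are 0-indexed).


Row 0 of H: [-1, 1, 1, 1].
Row 2 of H: [-1, 1, -1, -1].
(H·H^T)[2][2] = Σ_j H[2][j]·H[2][j] = (-1)² + (1)² + (-1)² + (-1)² = 1 + 1 + 1 + 1 = 4.
(H·H^T)[2][0] = Σ_j H[2][j]·H[0][j] = (-1)·(-1) + (1)·(1) + (-1)·(1) + (-1)·(1) = 1 + 1 + -1 + -1 = 0.
So rows 2 and 0 are orthogonal; the diagonal entry equals n = 4.

(2,2) entry = 4; (2,0) entry = 0.


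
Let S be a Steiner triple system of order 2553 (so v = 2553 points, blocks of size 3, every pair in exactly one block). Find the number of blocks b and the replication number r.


An STS(v) is a 2-(v, 3, 1) BIBD: block size k = 3, λ = 1.
Replication: r(k − 1) = λ(v − 1) ⇒ r·2 = 2553 − 1 = 2552 ⇒ r = 1276.
Block count: bk = vr ⇒ b·3 = 2553·1276 = 3257628 ⇒ b = 1085876.
(Check via b = v(v − 1)/6 = 2553·2552/6 = 6515256/6 = 1085876.)

r = 1276, b = 1085876.


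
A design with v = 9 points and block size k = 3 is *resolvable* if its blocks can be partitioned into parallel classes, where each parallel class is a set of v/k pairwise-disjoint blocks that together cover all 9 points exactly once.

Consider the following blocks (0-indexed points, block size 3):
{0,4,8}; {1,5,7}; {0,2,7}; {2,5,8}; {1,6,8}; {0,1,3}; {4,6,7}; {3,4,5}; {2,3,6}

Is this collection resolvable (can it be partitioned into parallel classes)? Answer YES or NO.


v = 9, block size k = 3, number of blocks = 9.
For resolvability, blocks must partition into parallel classes of size v/k = 3.
Total blocks must therefore be a multiple of 3: 9 = 3·3 + 0 ⇒ divisible ✓.
Greedy packing gives 3 candidate class(es). Each should be a full parallel class (size 3, covers all 9 points).
  Class 1 (3 blocks): {0,4,8}; {1,5,7}; {2,3,6}. Points covered: [0, 1, 2, 3, 4, 5, 6, 7, 8].
  Class 2 (3 blocks): {0,2,7}; {1,6,8}; {3,4,5}. Points covered: [0, 1, 2, 3, 4, 5, 6, 7, 8].
  Class 3 (3 blocks): {2,5,8}; {0,1,3}; {4,6,7}. Points covered: [0, 1, 2, 3, 4, 5, 6, 7, 8].
All classes full (size 3)? YES. All classes cover every point? YES.
Resolvable? YES.

YES


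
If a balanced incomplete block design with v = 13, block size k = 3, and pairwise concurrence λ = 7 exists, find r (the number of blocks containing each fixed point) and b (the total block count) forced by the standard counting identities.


Any 2-(v, k, λ) BIBD satisfies two necessary conditions:
  (i)  Each point sits in r blocks, and counting incidences through any fixed point gives r(k − 1) = λ(v − 1), so r = λ(v − 1)/(k − 1).
  (ii) Total incidences bk = vr, so b = vr/k.
Step 1: r = λ(v − 1)/(k − 1) = 7·(13 − 1)/(3 − 1) = 7·12/2 = 84/2 = 42.
Step 2: b = vr/k = 13·42/3 = 546/3 = 182.
Check integrality: r = 42 ∈ Z ✓, b = 182 ∈ Z ✓.
(These identities are necessary conditions: they determine r and b for any design with these parameters, but do not by themselves prove that one exists.)

r = 42, b = 182.


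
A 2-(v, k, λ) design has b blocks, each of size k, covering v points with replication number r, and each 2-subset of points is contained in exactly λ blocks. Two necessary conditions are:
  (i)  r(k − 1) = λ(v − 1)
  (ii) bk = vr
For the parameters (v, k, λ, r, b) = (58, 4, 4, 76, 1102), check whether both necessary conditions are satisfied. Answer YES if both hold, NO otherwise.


Condition (i): r(k − 1) = 76·3 = 228; λ(v − 1) = 4·57 = 228. Match? YES.
Condition (ii): bk = 1102·4 = 4408; vr = 58·76 = 4408. Match? YES.
Both conditions hold? YES.

YES


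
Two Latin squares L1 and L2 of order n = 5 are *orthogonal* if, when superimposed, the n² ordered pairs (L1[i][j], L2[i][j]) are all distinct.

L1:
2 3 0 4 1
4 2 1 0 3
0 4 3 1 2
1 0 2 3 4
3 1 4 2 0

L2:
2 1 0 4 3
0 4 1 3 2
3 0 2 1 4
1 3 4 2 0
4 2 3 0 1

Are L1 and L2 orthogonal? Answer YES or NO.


Form the n² = 25 superimposed pairs (L1[i][j], L2[i][j]), row by row (rows and columns indexed from 0):
row 0: (2,2) (3,1) (0,0) (4,4) (1,3)
row 1: (4,0) (2,4) (1,1) (0,3) (3,2)
row 2: (0,3) (4,0) (3,2) (1,1) (2,4)
row 3: (1,1) (0,3) (2,4) (3,2) (4,0)
row 4: (3,4) (1,2) (4,3) (2,0) (0,1)
Orthogonality requires all 25 pairs distinct.
But the pair (0,3) repeats: cell (1,3) has L1 = 0, L2 = 3, and cell (2,0) has L1 = 0, L2 = 3.
A repeated pair means some other pair never occurs (only 15 distinct pairs out of 25), so the squares are not orthogonal.
Conclusion: NO.

NO


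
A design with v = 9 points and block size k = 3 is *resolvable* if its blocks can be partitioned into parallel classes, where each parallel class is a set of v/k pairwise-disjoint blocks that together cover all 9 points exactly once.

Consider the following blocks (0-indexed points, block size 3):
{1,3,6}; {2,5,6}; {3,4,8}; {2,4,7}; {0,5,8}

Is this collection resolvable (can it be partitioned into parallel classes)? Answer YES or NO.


v = 9, block size k = 3, number of blocks = 5.
For resolvability, blocks must partition into parallel classes of size v/k = 3.
Total blocks must therefore be a multiple of 3: 5 = 3·1 + 2 ⇒ not divisible ✗.
Resolvable? NO.

NO


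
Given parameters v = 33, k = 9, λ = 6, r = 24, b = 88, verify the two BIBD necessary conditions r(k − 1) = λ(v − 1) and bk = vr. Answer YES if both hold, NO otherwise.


Condition (i): r(k − 1) = 24·8 = 192; λ(v − 1) = 6·32 = 192. Match? YES.
Condition (ii): bk = 88·9 = 792; vr = 33·24 = 792. Match? YES.
Both conditions hold? YES.

YES


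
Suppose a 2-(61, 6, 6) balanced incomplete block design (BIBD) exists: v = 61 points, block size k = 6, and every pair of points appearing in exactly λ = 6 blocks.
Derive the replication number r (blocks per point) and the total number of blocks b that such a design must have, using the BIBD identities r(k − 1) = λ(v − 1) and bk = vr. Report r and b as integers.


Any 2-(v, k, λ) BIBD satisfies two necessary conditions:
  (i)  Each point sits in r blocks, and counting incidences through any fixed point gives r(k − 1) = λ(v − 1), so r = λ(v − 1)/(k − 1).
  (ii) Total incidences bk = vr, so b = vr/k.
Step 1: r = λ(v − 1)/(k − 1) = 6·(61 − 1)/(6 − 1) = 6·60/5 = 360/5 = 72.
Step 2: b = vr/k = 61·72/6 = 4392/6 = 732.
Check integrality: r = 72 ∈ Z ✓, b = 732 ∈ Z ✓.
(These identities are necessary conditions: they determine r and b for any design with these parameters, but do not by themselves prove that one exists.)

r = 72, b = 732.


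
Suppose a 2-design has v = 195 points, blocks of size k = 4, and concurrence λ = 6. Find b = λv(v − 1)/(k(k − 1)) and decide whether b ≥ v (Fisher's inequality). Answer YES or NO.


r = λ(v − 1)/(k − 1) = 6·194/3 = 388.
b = vr/k = 195·388/4 = 18915.
Fisher's inequality: b ≥ v ⇔ 18915 ≥ 195? YES.

YES


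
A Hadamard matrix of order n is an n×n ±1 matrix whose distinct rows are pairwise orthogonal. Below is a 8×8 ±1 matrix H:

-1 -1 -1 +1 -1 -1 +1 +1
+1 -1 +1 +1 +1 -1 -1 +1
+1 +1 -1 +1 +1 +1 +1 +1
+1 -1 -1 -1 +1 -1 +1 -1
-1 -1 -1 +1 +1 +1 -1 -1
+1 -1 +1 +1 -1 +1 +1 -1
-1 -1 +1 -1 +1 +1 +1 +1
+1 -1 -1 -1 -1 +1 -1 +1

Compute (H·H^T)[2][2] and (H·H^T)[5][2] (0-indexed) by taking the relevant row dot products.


Row 2 of H: [1, 1, -1, 1, 1, 1, 1, 1].
Row 5 of H: [1, -1, 1, 1, -1, 1, 1, -1].
(H·H^T)[2][2] = Σ_j H[2][j]·H[2][j] = (1)² + (1)² + (-1)² + (1)² + (1)² + (1)² + (1)² + (1)² = 1 + 1 + 1 + 1 + 1 + 1 + 1 + 1 = 8.
(H·H^T)[5][2] = Σ_j H[5][j]·H[2][j] = (1)·(1) + (-1)·(1) + (1)·(-1) + (1)·(1) + (-1)·(1) + (1)·(1) + (1)·(1) + (-1)·(1) = 1 + -1 + -1 + 1 + -1 + 1 + 1 + -1 = 0.
So rows 5 and 2 are orthogonal; the diagonal entry equals n = 8.

(2,2) entry = 8; (5,2) entry = 0.


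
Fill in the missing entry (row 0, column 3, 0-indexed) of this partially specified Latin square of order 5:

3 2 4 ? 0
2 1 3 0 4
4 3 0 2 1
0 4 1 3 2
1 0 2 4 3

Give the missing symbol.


Row 0 contains symbols [0, 2, 3, 4] — missing [1].
Column 3 contains symbols [0, 2, 3, 4] — missing [1].
The missing symbol must appear in both missing sets; intersection = [1].
Therefore the hidden value is 1.

Missing value = 1.


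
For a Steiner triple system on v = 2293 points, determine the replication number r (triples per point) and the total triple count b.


An STS(v) is a 2-(v, 3, 1) BIBD: block size k = 3, λ = 1.
Replication: r(k − 1) = λ(v − 1) ⇒ r·2 = 2293 − 1 = 2292 ⇒ r = 1146.
Block count: b = v(v − 1)/6 = 2293·2292/6 = 5255556/6 = 875926.

r = 1146, b = 875926.


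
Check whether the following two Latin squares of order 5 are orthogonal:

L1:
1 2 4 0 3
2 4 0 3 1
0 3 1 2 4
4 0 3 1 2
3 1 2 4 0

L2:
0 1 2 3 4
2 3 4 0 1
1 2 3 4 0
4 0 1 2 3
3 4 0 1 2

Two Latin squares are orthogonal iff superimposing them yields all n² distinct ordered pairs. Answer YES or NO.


Form the n² = 25 superimposed pairs (L1[i][j], L2[i][j]), row by row (rows and columns indexed from 0):
row 0: (1,0) (2,1) (4,2) (0,3) (3,4)
row 1: (2,2) (4,3) (0,4) (3,0) (1,1)
row 2: (0,1) (3,2) (1,3) (2,4) (4,0)
row 3: (4,4) (0,0) (3,1) (1,2) (2,3)
row 4: (3,3) (1,4) (2,0) (4,1) (0,2)
Orthogonality requires all 25 pairs distinct.
Check by first coordinate: for each symbol s of L1, list the L2 entries in the n cells where L1 = s; they must all differ.
  L1 = 0: L2 entries (in reading order) 3, 4, 1, 0, 2 — all 5 distinct ✓
  L1 = 1: L2 entries (in reading order) 0, 1, 3, 2, 4 — all 5 distinct ✓
  L1 = 2: L2 entries (in reading order) 1, 2, 4, 3, 0 — all 5 distinct ✓
  L1 = 3: L2 entries (in reading order) 4, 0, 2, 1, 3 — all 5 distinct ✓
  L1 = 4: L2 entries (in reading order) 2, 3, 0, 4, 1 — all 5 distinct ✓
Every symbol of L1 meets every symbol of L2 exactly once, so all 25 pairs are distinct (25 of 25).
Conclusion: YES.

YES


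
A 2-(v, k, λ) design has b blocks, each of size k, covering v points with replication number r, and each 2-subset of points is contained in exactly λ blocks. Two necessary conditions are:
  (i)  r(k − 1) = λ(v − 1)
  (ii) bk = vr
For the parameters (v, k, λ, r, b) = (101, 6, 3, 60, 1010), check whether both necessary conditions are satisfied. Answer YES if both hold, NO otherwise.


Condition (i): r(k − 1) = 60·5 = 300; λ(v − 1) = 3·100 = 300. Match? YES.
Condition (ii): bk = 1010·6 = 6060; vr = 101·60 = 6060. Match? YES.
Both conditions hold? YES.

YES


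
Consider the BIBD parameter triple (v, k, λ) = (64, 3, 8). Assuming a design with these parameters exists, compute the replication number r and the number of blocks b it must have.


Any 2-(v, k, λ) BIBD satisfies two necessary conditions:
  (i)  Each point sits in r blocks, and counting incidences through any fixed point gives r(k − 1) = λ(v − 1), so r = λ(v − 1)/(k − 1).
  (ii) Total incidences bk = vr, so b = vr/k.
Step 1: r = λ(v − 1)/(k − 1) = 8·(64 − 1)/(3 − 1) = 8·63/2 = 504/2 = 252.
Step 2: b = vr/k = 64·252/3 = 16128/3 = 5376.
Check integrality: r = 252 ∈ Z ✓, b = 5376 ∈ Z ✓.
(These identities are necessary conditions: they determine r and b for any design with these parameters, but do not by themselves prove that one exists.)

r = 252, b = 5376.


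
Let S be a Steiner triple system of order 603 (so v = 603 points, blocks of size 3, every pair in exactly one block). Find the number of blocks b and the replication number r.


An STS(v) is a 2-(v, 3, 1) BIBD: block size k = 3, λ = 1.
Replication: r(k − 1) = λ(v − 1) ⇒ r·2 = 603 − 1 = 602 ⇒ r = 301.
Block count: b = v(v − 1)/6 = 603·602/6 = 363006/6 = 60501.

r = 301, b = 60501.


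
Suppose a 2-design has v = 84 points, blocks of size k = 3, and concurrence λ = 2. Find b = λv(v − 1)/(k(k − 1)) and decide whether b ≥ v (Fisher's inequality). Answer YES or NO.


r = λ(v − 1)/(k − 1) = 2·83/2 = 83.
b = vr/k = 84·83/3 = 2324.
Fisher's inequality: b ≥ v ⇔ 2324 ≥ 84? YES.

YES


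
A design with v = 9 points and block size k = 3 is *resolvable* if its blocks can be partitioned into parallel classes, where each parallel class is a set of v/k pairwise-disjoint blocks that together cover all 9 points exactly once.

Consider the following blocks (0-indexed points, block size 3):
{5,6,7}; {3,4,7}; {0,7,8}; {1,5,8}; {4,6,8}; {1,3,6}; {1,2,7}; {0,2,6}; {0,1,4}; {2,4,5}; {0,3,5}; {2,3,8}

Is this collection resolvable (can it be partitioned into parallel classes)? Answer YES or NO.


v = 9, block size k = 3, number of blocks = 12.
For resolvability, blocks must partition into parallel classes of size v/k = 3.
Total blocks must therefore be a multiple of 3: 12 = 3·4 + 0 ⇒ divisible ✓.
Greedy packing gives 4 candidate class(es). Each should be a full parallel class (size 3, covers all 9 points).
  Class 1 (3 blocks): {5,6,7}; {0,1,4}; {2,3,8}. Points covered: [0, 1, 2, 3, 4, 5, 6, 7, 8].
  Class 2 (3 blocks): {3,4,7}; {1,5,8}; {0,2,6}. Points covered: [0, 1, 2, 3, 4, 5, 6, 7, 8].
  Class 3 (3 blocks): {0,7,8}; {1,3,6}; {2,4,5}. Points covered: [0, 1, 2, 3, 4, 5, 6, 7, 8].
  Class 4 (3 blocks): {4,6,8}; {1,2,7}; {0,3,5}. Points covered: [0, 1, 2, 3, 4, 5, 6, 7, 8].
All classes full (size 3)? YES. All classes cover every point? YES.
Resolvable? YES.

YES


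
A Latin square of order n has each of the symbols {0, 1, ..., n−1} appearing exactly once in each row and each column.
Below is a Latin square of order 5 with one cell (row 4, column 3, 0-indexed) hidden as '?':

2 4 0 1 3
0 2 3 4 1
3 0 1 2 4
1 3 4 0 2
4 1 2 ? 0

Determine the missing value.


Row 4 contains symbols [0, 1, 2, 4] — missing [3].
Column 3 contains symbols [0, 1, 2, 4] — missing [3].
The missing symbol must appear in both missing sets; intersection = [3].
Therefore the hidden value is 3.

Missing value = 3.


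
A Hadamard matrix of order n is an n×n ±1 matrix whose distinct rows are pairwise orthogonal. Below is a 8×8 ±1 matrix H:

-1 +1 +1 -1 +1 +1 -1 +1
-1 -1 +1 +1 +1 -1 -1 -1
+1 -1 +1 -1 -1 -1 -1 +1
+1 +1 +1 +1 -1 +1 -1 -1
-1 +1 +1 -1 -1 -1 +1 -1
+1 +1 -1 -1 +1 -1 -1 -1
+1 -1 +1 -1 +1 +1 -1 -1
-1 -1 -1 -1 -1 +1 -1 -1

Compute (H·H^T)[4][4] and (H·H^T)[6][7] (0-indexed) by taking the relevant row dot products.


Row 4 of H: [-1, 1, 1, -1, -1, -1, 1, -1].
Row 6 of H: [1, -1, 1, -1, 1, 1, -1, -1].
Row 7 of H: [-1, -1, -1, -1, -1, 1, -1, -1].
(H·H^T)[4][4] = Σ_j H[4][j]·H[4][j] = (-1)² + (1)² + (1)² + (-1)² + (-1)² + (-1)² + (1)² + (-1)² = 1 + 1 + 1 + 1 + 1 + 1 + 1 + 1 = 8.
(H·H^T)[6][7] = Σ_j H[6][j]·H[7][j] = (1)·(-1) + (-1)·(-1) + (1)·(-1) + (-1)·(-1) + (1)·(-1) + (1)·(1) + (-1)·(-1) + (-1)·(-1) = -1 + 1 + -1 + 1 + -1 + 1 + 1 + 1 = 2.
Rows 6 and 7 are not orthogonal (dot product = 2 ≠ 0), so H is not a Hadamard matrix.

(4,4) entry = 8; (6,7) entry = 2.


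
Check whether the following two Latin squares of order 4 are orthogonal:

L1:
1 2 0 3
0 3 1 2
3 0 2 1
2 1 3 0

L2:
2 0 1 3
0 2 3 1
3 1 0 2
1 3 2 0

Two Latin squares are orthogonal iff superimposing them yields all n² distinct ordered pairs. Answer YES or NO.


Form the n² = 16 superimposed pairs (L1[i][j], L2[i][j]), row by row (rows and columns indexed from 0):
row 0: (1,2) (2,0) (0,1) (3,3)
row 1: (0,0) (3,2) (1,3) (2,1)
row 2: (3,3) (0,1) (2,0) (1,2)
row 3: (2,1) (1,3) (3,2) (0,0)
Orthogonality requires all 16 pairs distinct.
But the pair (3,3) repeats: cell (0,3) has L1 = 3, L2 = 3, and cell (2,0) has L1 = 3, L2 = 3.
A repeated pair means some other pair never occurs (only 8 distinct pairs out of 16), so the squares are not orthogonal.
Conclusion: NO.

NO


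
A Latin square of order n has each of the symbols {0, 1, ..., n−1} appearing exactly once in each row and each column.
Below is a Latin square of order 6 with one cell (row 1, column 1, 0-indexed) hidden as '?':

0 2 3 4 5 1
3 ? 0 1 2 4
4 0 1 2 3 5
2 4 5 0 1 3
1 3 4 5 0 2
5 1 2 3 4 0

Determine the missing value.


Row 1 contains symbols [0, 1, 2, 3, 4] — missing [5].
Column 1 contains symbols [0, 1, 2, 3, 4] — missing [5].
The missing symbol must appear in both missing sets; intersection = [5].
Therefore the hidden value is 5.

Missing value = 5.


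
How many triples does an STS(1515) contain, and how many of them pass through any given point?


An STS(v) is a 2-(v, 3, 1) BIBD: block size k = 3, λ = 1.
Replication: r(k − 1) = λ(v − 1) ⇒ r·2 = 1515 − 1 = 1514 ⇒ r = 757.
Block count: b = v(v − 1)/6 = 1515·1514/6 = 2293710/6 = 382285.

r = 757, b = 382285.


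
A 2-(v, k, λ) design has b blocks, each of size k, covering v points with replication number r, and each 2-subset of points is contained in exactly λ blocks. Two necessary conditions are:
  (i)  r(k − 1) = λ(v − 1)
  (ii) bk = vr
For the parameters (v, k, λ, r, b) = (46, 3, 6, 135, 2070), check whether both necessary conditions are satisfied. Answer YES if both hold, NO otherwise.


Condition (i): r(k − 1) = 135·2 = 270; λ(v − 1) = 6·45 = 270. Match? YES.
Condition (ii): bk = 2070·3 = 6210; vr = 46·135 = 6210. Match? YES.
Both conditions hold? YES.

YES


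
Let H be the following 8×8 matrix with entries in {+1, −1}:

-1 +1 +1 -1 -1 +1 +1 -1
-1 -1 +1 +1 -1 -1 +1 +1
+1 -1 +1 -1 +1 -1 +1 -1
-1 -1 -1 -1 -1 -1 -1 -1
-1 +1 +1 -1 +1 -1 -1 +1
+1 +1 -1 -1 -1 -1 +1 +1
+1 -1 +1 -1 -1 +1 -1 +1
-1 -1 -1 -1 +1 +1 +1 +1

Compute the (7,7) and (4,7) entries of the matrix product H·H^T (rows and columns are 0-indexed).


Row 4 of H: [-1, 1, 1, -1, 1, -1, -1, 1].
Row 7 of H: [-1, -1, -1, -1, 1, 1, 1, 1].
(H·H^T)[7][7] = Σ_j H[7][j]·H[7][j] = (-1)² + (-1)² + (-1)² + (-1)² + (1)² + (1)² + (1)² + (1)² = 1 + 1 + 1 + 1 + 1 + 1 + 1 + 1 = 8.
(H·H^T)[4][7] = Σ_j H[4][j]·H[7][j] = (-1)·(-1) + (1)·(-1) + (1)·(-1) + (-1)·(-1) + (1)·(1) + (-1)·(1) + (-1)·(1) + (1)·(1) = 1 + -1 + -1 + 1 + 1 + -1 + -1 + 1 = 0.
So rows 4 and 7 are orthogonal; the diagonal entry equals n = 8.

(7,7) entry = 8; (4,7) entry = 0.


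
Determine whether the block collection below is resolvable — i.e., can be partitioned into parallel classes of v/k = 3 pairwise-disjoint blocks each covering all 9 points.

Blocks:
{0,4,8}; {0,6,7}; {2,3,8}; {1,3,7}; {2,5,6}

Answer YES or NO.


v = 9, block size k = 3, number of blocks = 5.
For resolvability, blocks must partition into parallel classes of size v/k = 3.
Total blocks must therefore be a multiple of 3: 5 = 3·1 + 2 ⇒ not divisible ✗.
Resolvable? NO.

NO


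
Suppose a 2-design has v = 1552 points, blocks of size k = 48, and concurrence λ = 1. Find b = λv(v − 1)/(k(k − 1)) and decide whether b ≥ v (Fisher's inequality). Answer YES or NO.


r = λ(v − 1)/(k − 1) = 1·1551/47 = 33.
b = vr/k = 1552·33/48 = 1067.
Fisher's inequality: b ≥ v ⇔ 1067 ≥ 1552? NO.

NO


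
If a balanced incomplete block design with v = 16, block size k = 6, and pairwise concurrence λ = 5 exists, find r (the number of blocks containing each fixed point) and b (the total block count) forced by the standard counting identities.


Any 2-(v, k, λ) BIBD satisfies two necessary conditions:
  (i)  Each point sits in r blocks, and counting incidences through any fixed point gives r(k − 1) = λ(v − 1), so r = λ(v − 1)/(k − 1).
  (ii) Total incidences bk = vr, so b = vr/k.
Step 1: r = λ(v − 1)/(k − 1) = 5·(16 − 1)/(6 − 1) = 5·15/5 = 75/5 = 15.
Step 2: b = vr/k = 16·15/6 = 240/6 = 40.
Check integrality: r = 15 ∈ Z ✓, b = 40 ∈ Z ✓.
(These identities are necessary conditions: they determine r and b for any design with these parameters, but do not by themselves prove that one exists.)

r = 15, b = 40.


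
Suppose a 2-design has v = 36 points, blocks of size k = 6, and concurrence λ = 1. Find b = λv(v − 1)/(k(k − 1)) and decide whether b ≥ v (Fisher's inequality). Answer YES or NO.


b = λv(v − 1)/(k(k − 1)) = 1·36·35/(6·5) = 1260/30 = 42.
Compare with v = 36: b ≥ v, so Fisher's inequality holds.

YES


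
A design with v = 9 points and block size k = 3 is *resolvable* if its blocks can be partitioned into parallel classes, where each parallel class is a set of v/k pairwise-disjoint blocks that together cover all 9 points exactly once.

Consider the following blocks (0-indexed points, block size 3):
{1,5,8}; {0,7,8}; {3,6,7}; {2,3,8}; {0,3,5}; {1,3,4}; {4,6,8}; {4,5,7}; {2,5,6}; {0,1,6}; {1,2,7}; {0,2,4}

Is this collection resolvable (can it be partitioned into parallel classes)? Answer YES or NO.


v = 9, block size k = 3, number of blocks = 12.
For resolvability, blocks must partition into parallel classes of size v/k = 3.
Total blocks must therefore be a multiple of 3: 12 = 3·4 + 0 ⇒ divisible ✓.
Greedy packing gives 4 candidate class(es). Each should be a full parallel class (size 3, covers all 9 points).
  Class 1 (3 blocks): {1,5,8}; {3,6,7}; {0,2,4}. Points covered: [0, 1, 2, 3, 4, 5, 6, 7, 8].
  Class 2 (3 blocks): {0,7,8}; {1,3,4}; {2,5,6}. Points covered: [0, 1, 2, 3, 4, 5, 6, 7, 8].
  Class 3 (3 blocks): {2,3,8}; {4,5,7}; {0,1,6}. Points covered: [0, 1, 2, 3, 4, 5, 6, 7, 8].
  Class 4 (3 blocks): {0,3,5}; {4,6,8}; {1,2,7}. Points covered: [0, 1, 2, 3, 4, 5, 6, 7, 8].
All classes full (size 3)? YES. All classes cover every point? YES.
Resolvable? YES.

YES
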